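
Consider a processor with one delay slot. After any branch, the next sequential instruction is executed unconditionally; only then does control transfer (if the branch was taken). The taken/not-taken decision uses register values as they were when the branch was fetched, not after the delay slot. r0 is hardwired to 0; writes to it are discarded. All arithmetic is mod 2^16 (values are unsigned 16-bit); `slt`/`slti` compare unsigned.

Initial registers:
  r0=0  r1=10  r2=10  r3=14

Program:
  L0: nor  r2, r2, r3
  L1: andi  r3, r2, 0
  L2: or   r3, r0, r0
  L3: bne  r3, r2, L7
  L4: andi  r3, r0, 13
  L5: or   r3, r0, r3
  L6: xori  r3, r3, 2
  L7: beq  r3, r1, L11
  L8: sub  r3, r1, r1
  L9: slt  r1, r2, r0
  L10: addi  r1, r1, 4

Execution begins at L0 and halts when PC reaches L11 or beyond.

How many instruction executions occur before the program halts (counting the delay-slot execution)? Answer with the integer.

PC=0  nor  r2, r2, r3        | r0=0 r1=10 r2=65521 r3=14
PC=1  andi  r3, r2, 0        | r0=0 r1=10 r2=65521 r3=0
PC=2  or   r3, r0, r0        | r0=0 r1=10 r2=65521 r3=0
PC=3  bne  r3, r2, L7        | r0=0 r1=10 r2=65521 r3=0  [TAKEN]
PC=4  andi  r3, r0, 13       | r0=0 r1=10 r2=65521 r3=0
PC=7  beq  r3, r1, L11       | r0=0 r1=10 r2=65521 r3=0  [not taken]
PC=8  sub  r3, r1, r1        | r0=0 r1=10 r2=65521 r3=0
PC=9  slt  r1, r2, r0        | r0=0 r1=0 r2=65521 r3=0
PC=10 addi  r1, r1, 4        | r0=0 r1=4 r2=65521 r3=0

9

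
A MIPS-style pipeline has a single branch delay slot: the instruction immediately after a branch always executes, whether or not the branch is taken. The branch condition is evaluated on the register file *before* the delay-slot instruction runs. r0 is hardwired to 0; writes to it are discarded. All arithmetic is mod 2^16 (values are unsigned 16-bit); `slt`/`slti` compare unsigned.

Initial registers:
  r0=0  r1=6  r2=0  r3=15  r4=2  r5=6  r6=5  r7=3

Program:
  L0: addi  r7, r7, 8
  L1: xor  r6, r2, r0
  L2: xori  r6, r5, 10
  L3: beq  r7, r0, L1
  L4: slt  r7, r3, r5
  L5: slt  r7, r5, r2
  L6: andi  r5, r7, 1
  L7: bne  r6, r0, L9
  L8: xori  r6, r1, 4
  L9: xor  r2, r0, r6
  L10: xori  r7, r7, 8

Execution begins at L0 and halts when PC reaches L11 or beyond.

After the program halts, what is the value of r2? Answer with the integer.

2

[0] addi  r7, r7, 8  →  {r0:0, r1:6, r2:0, r3:15, r4:2, r5:6, r6:5, r7:11}
[1] xor  r6, r2, r0  →  {r0:0, r1:6, r2:0, r3:15, r4:2, r5:6, r6:0, r7:11}
[2] xori  r6, r5, 10  →  {r0:0, r1:6, r2:0, r3:15, r4:2, r5:6, r6:12, r7:11}
[3] beq  r7, r0, L1  →  {r0:0, r1:6, r2:0, r3:15, r4:2, r5:6, r6:12, r7:11}  ⟨branch fallthrough⟩
[4] slt  r7, r3, r5  →  {r0:0, r1:6, r2:0, r3:15, r4:2, r5:6, r6:12, r7:0}
[5] slt  r7, r5, r2  →  {r0:0, r1:6, r2:0, r3:15, r4:2, r5:6, r6:12, r7:0}
[6] andi  r5, r7, 1  →  {r0:0, r1:6, r2:0, r3:15, r4:2, r5:0, r6:12, r7:0}
[7] bne  r6, r0, L9  →  {r0:0, r1:6, r2:0, r3:15, r4:2, r5:0, r6:12, r7:0}  ⟨branch taken⟩
[8] xori  r6, r1, 4  →  {r0:0, r1:6, r2:0, r3:15, r4:2, r5:0, r6:2, r7:0}
[9] xor  r2, r0, r6  →  {r0:0, r1:6, r2:2, r3:15, r4:2, r5:0, r6:2, r7:0}
[10] xori  r7, r7, 8  →  {r0:0, r1:6, r2:2, r3:15, r4:2, r5:0, r6:2, r7:8}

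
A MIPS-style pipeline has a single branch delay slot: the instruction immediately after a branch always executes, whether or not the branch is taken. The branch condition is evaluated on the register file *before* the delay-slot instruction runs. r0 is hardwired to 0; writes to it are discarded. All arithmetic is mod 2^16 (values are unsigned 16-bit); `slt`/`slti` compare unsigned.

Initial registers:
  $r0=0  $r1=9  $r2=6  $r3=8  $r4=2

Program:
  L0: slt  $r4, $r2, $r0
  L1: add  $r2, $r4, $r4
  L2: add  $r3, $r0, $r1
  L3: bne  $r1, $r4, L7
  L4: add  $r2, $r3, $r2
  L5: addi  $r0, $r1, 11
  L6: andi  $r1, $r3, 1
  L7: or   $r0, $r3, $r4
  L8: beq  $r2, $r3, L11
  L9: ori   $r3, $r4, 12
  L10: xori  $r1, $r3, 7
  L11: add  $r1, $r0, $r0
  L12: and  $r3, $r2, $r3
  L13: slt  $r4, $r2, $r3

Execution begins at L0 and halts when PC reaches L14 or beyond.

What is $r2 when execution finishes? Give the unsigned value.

#0 slt  $r4, $r2, $r0 ; 0/9/6/8/0
#1 add  $r2, $r4, $r4 ; 0/9/0/8/0
#2 add  $r3, $r0, $r1 ; 0/9/0/9/0
#3 bne  $r1, $r4, L7 ; 0/9/0/9/0 ; →target
#4 add  $r2, $r3, $r2 ; 0/9/9/9/0
#7 or   $r0, $r3, $r4 ; 0/9/9/9/0
#8 beq  $r2, $r3, L11 ; 0/9/9/9/0 ; →target
#9 ori   $r3, $r4, 12 ; 0/9/9/12/0
#11 add  $r1, $r0, $r0 ; 0/0/9/12/0
#12 and  $r3, $r2, $r3 ; 0/0/9/8/0
#13 slt  $r4, $r2, $r3 ; 0/0/9/8/0

9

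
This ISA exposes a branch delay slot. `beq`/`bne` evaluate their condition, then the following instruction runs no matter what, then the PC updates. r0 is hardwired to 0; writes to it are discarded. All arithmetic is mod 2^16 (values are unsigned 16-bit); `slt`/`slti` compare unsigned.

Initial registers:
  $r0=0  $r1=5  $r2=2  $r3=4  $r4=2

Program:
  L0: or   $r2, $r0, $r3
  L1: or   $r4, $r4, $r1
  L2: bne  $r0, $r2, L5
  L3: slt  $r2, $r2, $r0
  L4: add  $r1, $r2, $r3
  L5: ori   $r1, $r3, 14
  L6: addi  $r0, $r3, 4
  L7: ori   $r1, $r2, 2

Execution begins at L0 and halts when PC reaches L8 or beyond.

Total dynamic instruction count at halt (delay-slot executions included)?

7

  step pc=0: or   $r2, $r0, $r3  regs=(0,5,4,4,2)
  step pc=1: or   $r4, $r4, $r1  regs=(0,5,4,4,7)
  step pc=2: bne  $r0, $r2, L5  cond=T  regs=(0,5,4,4,7)
  step pc=3: slt  $r2, $r2, $r0  regs=(0,5,0,4,7)
  step pc=5: ori   $r1, $r3, 14  regs=(0,14,0,4,7)
  step pc=6: addi  $r0, $r3, 4  regs=(0,14,0,4,7)
  step pc=7: ori   $r1, $r2, 2  regs=(0,2,0,4,7)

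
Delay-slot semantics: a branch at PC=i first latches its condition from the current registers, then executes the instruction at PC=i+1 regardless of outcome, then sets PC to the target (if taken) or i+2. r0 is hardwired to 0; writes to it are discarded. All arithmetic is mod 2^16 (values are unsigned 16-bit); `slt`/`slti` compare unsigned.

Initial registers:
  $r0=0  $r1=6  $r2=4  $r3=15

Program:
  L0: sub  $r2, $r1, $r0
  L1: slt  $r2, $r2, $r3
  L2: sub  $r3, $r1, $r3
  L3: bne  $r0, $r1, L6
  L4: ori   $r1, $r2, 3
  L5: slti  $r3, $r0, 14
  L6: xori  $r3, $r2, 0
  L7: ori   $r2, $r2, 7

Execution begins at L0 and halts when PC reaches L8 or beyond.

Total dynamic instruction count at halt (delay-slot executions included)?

7

PC=0  sub  $r2, $r1, $r0     | $r0=0 $r1=6 $r2=6 $r3=15
PC=1  slt  $r2, $r2, $r3     | $r0=0 $r1=6 $r2=1 $r3=15
PC=2  sub  $r3, $r1, $r3     | $r0=0 $r1=6 $r2=1 $r3=65527
PC=3  bne  $r0, $r1, L6      | $r0=0 $r1=6 $r2=1 $r3=65527  [TAKEN]
PC=4  ori   $r1, $r2, 3      | $r0=0 $r1=3 $r2=1 $r3=65527
PC=6  xori  $r3, $r2, 0      | $r0=0 $r1=3 $r2=1 $r3=1
PC=7  ori   $r2, $r2, 7      | $r0=0 $r1=3 $r2=7 $r3=1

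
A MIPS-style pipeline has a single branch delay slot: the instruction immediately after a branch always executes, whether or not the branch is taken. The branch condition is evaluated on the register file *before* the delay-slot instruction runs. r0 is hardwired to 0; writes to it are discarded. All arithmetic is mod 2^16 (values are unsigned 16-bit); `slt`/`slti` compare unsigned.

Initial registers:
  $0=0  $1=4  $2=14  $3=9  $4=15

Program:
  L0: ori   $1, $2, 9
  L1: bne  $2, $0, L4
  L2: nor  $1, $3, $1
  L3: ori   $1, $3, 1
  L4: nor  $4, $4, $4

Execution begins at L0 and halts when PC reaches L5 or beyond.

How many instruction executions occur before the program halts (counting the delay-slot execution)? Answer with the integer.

4

  step pc=0: ori   $1, $2, 9  regs=(0,15,14,9,15)
  step pc=1: bne  $2, $0, L4  cond=T  regs=(0,15,14,9,15)
  step pc=2: nor  $1, $3, $1  regs=(0,65520,14,9,15)
  step pc=4: nor  $4, $4, $4  regs=(0,65520,14,9,65520)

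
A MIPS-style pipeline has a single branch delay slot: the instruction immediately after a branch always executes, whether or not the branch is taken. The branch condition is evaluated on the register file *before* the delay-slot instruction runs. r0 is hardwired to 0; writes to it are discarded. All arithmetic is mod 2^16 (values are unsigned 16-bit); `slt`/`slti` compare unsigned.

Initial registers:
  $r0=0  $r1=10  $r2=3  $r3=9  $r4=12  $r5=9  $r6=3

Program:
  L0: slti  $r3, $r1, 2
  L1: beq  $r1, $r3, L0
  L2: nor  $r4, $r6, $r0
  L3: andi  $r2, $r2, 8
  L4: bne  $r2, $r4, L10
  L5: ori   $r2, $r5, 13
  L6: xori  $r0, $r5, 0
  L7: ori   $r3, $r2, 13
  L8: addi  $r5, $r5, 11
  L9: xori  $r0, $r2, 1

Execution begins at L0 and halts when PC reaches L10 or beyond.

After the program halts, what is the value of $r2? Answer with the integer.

#0 slti  $r3, $r1, 2 ; 0/10/3/0/12/9/3
#1 beq  $r1, $r3, L0 ; 0/10/3/0/12/9/3 ; →fallthru
#2 nor  $r4, $r6, $r0 ; 0/10/3/0/65532/9/3
#3 andi  $r2, $r2, 8 ; 0/10/0/0/65532/9/3
#4 bne  $r2, $r4, L10 ; 0/10/0/0/65532/9/3 ; →target
#5 ori   $r2, $r5, 13 ; 0/10/13/0/65532/9/3

13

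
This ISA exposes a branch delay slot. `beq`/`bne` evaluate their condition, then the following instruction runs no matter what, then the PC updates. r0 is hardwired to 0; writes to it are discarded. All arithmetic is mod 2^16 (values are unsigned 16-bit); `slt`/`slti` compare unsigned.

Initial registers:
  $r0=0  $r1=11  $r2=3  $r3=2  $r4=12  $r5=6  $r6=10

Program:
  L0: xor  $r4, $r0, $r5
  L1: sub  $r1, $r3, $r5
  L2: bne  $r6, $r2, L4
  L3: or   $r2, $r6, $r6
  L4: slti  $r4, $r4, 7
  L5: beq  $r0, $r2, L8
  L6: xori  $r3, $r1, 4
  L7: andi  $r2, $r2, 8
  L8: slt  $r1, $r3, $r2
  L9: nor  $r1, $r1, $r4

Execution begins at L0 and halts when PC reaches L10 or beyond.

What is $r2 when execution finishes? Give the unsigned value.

8

PC=0  xor  $r4, $r0, $r5     | $r0=0 $r1=11 $r2=3 $r3=2 $r4=6 $r5=6 $r6=10
PC=1  sub  $r1, $r3, $r5     | $r0=0 $r1=65532 $r2=3 $r3=2 $r4=6 $r5=6 $r6=10
PC=2  bne  $r6, $r2, L4      | $r0=0 $r1=65532 $r2=3 $r3=2 $r4=6 $r5=6 $r6=10  [TAKEN]
PC=3  or   $r2, $r6, $r6     | $r0=0 $r1=65532 $r2=10 $r3=2 $r4=6 $r5=6 $r6=10
PC=4  slti  $r4, $r4, 7      | $r0=0 $r1=65532 $r2=10 $r3=2 $r4=1 $r5=6 $r6=10
PC=5  beq  $r0, $r2, L8      | $r0=0 $r1=65532 $r2=10 $r3=2 $r4=1 $r5=6 $r6=10  [not taken]
PC=6  xori  $r3, $r1, 4      | $r0=0 $r1=65532 $r2=10 $r3=65528 $r4=1 $r5=6 $r6=10
PC=7  andi  $r2, $r2, 8      | $r0=0 $r1=65532 $r2=8 $r3=65528 $r4=1 $r5=6 $r6=10
PC=8  slt  $r1, $r3, $r2     | $r0=0 $r1=0 $r2=8 $r3=65528 $r4=1 $r5=6 $r6=10
PC=9  nor  $r1, $r1, $r4     | $r0=0 $r1=65534 $r2=8 $r3=65528 $r4=1 $r5=6 $r6=10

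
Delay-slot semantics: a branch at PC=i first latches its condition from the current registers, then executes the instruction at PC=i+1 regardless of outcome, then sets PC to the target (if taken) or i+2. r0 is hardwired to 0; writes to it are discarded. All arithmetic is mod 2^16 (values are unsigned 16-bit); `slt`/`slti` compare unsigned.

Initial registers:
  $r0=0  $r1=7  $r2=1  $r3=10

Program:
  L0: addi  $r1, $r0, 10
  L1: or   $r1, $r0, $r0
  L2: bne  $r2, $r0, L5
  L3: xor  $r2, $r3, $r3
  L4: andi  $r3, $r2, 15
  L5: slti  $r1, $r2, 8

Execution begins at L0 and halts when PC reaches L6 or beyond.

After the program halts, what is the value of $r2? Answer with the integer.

0

#0 addi  $r1, $r0, 10 ; 0/10/1/10
#1 or   $r1, $r0, $r0 ; 0/0/1/10
#2 bne  $r2, $r0, L5 ; 0/0/1/10 ; →target
#3 xor  $r2, $r3, $r3 ; 0/0/0/10
#5 slti  $r1, $r2, 8 ; 0/1/0/10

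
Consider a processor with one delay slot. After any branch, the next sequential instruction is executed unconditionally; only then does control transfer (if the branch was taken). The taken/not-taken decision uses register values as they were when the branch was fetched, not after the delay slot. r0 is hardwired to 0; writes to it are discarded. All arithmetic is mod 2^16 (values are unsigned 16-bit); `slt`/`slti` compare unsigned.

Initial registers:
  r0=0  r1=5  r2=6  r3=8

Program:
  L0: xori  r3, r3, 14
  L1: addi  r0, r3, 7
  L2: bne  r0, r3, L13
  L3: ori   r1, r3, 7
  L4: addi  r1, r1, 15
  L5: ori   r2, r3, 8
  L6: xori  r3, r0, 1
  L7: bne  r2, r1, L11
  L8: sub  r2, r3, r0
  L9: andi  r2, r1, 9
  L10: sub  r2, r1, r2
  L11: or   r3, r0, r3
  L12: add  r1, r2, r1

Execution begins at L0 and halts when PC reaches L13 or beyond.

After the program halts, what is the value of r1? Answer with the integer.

PC=0  xori  r3, r3, 14       | r0=0 r1=5 r2=6 r3=6
PC=1  addi  r0, r3, 7        | r0=0 r1=5 r2=6 r3=6
PC=2  bne  r0, r3, L13       | r0=0 r1=5 r2=6 r3=6  [TAKEN]
PC=3  ori   r1, r3, 7        | r0=0 r1=7 r2=6 r3=6

7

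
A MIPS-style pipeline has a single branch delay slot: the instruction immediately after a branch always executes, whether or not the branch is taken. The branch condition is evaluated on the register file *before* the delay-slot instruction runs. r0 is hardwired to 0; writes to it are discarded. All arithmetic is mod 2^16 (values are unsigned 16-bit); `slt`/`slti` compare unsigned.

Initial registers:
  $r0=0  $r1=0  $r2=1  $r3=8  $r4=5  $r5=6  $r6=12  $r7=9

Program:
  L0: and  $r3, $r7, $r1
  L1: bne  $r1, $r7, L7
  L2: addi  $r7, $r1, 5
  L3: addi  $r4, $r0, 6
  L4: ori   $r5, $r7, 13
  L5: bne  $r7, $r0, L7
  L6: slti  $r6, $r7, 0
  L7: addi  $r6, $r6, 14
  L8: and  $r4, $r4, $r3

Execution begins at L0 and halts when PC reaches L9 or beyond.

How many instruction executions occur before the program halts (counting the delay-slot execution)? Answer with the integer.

#0 and  $r3, $r7, $r1 ; 0/0/1/0/5/6/12/9
#1 bne  $r1, $r7, L7 ; 0/0/1/0/5/6/12/9 ; →target
#2 addi  $r7, $r1, 5 ; 0/0/1/0/5/6/12/5
#7 addi  $r6, $r6, 14 ; 0/0/1/0/5/6/26/5
#8 and  $r4, $r4, $r3 ; 0/0/1/0/0/6/26/5

5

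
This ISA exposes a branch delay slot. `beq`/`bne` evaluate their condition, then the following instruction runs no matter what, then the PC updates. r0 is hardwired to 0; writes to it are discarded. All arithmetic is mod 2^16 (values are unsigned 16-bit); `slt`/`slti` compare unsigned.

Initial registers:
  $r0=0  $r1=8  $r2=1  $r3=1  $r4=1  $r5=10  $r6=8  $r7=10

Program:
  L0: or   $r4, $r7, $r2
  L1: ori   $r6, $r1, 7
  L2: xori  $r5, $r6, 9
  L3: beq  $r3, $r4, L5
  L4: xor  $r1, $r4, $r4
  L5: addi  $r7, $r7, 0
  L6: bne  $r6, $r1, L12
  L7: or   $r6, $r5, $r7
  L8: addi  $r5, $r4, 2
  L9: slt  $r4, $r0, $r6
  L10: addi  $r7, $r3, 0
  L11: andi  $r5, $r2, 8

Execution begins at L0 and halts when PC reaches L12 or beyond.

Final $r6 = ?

14

#0 or   $r4, $r7, $r2 ; 0/8/1/1/11/10/8/10
#1 ori   $r6, $r1, 7 ; 0/8/1/1/11/10/15/10
#2 xori  $r5, $r6, 9 ; 0/8/1/1/11/6/15/10
#3 beq  $r3, $r4, L5 ; 0/8/1/1/11/6/15/10 ; →fallthru
#4 xor  $r1, $r4, $r4 ; 0/0/1/1/11/6/15/10
#5 addi  $r7, $r7, 0 ; 0/0/1/1/11/6/15/10
#6 bne  $r6, $r1, L12 ; 0/0/1/1/11/6/15/10 ; →target
#7 or   $r6, $r5, $r7 ; 0/0/1/1/11/6/14/10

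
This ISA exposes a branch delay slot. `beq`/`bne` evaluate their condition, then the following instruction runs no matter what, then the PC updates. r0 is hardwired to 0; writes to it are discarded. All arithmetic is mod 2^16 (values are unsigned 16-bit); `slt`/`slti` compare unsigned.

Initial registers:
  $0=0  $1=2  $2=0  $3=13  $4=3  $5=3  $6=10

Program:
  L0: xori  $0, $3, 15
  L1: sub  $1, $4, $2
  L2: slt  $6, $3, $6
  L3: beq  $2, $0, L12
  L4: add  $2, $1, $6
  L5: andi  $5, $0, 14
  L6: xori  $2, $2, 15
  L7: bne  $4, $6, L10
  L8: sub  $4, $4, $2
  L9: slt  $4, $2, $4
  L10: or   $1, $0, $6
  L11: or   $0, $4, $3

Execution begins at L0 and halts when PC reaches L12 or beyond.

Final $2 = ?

#0 xori  $0, $3, 15 ; 0/2/0/13/3/3/10
#1 sub  $1, $4, $2 ; 0/3/0/13/3/3/10
#2 slt  $6, $3, $6 ; 0/3/0/13/3/3/0
#3 beq  $2, $0, L12 ; 0/3/0/13/3/3/0 ; →target
#4 add  $2, $1, $6 ; 0/3/3/13/3/3/0

3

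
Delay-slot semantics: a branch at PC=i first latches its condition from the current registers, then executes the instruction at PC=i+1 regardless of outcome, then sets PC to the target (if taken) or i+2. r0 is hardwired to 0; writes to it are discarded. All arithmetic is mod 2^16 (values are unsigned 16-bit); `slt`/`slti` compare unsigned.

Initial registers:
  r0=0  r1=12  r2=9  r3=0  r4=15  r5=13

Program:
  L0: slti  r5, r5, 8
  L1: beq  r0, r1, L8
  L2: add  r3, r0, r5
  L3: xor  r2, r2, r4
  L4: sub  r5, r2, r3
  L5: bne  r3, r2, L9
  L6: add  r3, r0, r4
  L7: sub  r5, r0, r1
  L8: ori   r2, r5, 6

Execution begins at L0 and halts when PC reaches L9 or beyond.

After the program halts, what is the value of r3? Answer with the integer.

15

PC=0  slti  r5, r5, 8        | r0=0 r1=12 r2=9 r3=0 r4=15 r5=0
PC=1  beq  r0, r1, L8        | r0=0 r1=12 r2=9 r3=0 r4=15 r5=0  [not taken]
PC=2  add  r3, r0, r5        | r0=0 r1=12 r2=9 r3=0 r4=15 r5=0
PC=3  xor  r2, r2, r4        | r0=0 r1=12 r2=6 r3=0 r4=15 r5=0
PC=4  sub  r5, r2, r3        | r0=0 r1=12 r2=6 r3=0 r4=15 r5=6
PC=5  bne  r3, r2, L9        | r0=0 r1=12 r2=6 r3=0 r4=15 r5=6  [TAKEN]
PC=6  add  r3, r0, r4        | r0=0 r1=12 r2=6 r3=15 r4=15 r5=6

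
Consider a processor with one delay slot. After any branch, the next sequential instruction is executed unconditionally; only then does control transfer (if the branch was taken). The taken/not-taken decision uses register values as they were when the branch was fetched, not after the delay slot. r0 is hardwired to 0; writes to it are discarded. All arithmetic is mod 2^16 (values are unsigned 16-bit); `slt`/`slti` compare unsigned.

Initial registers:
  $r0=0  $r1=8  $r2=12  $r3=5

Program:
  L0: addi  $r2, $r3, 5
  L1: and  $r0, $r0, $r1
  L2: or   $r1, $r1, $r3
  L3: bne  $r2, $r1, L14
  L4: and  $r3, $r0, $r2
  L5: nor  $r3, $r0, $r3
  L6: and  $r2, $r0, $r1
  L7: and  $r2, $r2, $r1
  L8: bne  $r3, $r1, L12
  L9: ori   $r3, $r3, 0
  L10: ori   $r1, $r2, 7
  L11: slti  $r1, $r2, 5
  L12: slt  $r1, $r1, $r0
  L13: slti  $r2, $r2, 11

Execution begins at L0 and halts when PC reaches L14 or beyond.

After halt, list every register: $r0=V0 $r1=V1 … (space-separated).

  step pc=0: addi  $r2, $r3, 5  regs=(0,8,10,5)
  step pc=1: and  $r0, $r0, $r1  regs=(0,8,10,5)
  step pc=2: or   $r1, $r1, $r3  regs=(0,13,10,5)
  step pc=3: bne  $r2, $r1, L14  cond=T  regs=(0,13,10,5)
  step pc=4: and  $r3, $r0, $r2  regs=(0,13,10,0)

$r0=0 $r1=13 $r2=10 $r3=0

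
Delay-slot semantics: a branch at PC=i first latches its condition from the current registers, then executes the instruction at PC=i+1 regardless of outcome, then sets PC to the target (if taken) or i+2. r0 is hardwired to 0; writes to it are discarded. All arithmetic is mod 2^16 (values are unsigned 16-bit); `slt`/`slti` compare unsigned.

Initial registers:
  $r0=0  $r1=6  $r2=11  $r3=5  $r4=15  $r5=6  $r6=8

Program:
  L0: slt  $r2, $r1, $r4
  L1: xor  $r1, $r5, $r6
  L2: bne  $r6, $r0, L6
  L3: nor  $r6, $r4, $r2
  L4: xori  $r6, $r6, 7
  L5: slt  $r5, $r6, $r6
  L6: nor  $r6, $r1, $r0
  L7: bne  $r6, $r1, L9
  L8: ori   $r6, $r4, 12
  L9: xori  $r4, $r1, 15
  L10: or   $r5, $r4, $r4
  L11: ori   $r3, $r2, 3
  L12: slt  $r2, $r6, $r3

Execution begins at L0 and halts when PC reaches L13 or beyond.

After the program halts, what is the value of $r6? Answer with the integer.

  step pc=0: slt  $r2, $r1, $r4  regs=(0,6,1,5,15,6,8)
  step pc=1: xor  $r1, $r5, $r6  regs=(0,14,1,5,15,6,8)
  step pc=2: bne  $r6, $r0, L6  cond=T  regs=(0,14,1,5,15,6,8)
  step pc=3: nor  $r6, $r4, $r2  regs=(0,14,1,5,15,6,65520)
  step pc=6: nor  $r6, $r1, $r0  regs=(0,14,1,5,15,6,65521)
  step pc=7: bne  $r6, $r1, L9  cond=T  regs=(0,14,1,5,15,6,65521)
  step pc=8: ori   $r6, $r4, 12  regs=(0,14,1,5,15,6,15)
  step pc=9: xori  $r4, $r1, 15  regs=(0,14,1,5,1,6,15)
  step pc=10: or   $r5, $r4, $r4  regs=(0,14,1,5,1,1,15)
  step pc=11: ori   $r3, $r2, 3  regs=(0,14,1,3,1,1,15)
  step pc=12: slt  $r2, $r6, $r3  regs=(0,14,0,3,1,1,15)

15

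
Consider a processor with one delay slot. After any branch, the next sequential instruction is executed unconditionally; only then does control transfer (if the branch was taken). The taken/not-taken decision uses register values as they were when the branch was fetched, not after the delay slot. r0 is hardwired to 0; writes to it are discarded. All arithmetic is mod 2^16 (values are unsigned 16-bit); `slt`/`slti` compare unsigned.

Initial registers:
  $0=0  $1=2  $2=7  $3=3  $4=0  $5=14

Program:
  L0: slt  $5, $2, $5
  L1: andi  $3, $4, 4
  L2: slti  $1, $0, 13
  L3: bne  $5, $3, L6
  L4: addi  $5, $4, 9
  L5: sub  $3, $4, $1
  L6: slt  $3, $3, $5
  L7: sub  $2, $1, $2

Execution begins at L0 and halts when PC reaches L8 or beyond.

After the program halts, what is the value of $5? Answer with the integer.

9

[0] slt  $5, $2, $5  →  {$0:0, $1:2, $2:7, $3:3, $4:0, $5:1}
[1] andi  $3, $4, 4  →  {$0:0, $1:2, $2:7, $3:0, $4:0, $5:1}
[2] slti  $1, $0, 13  →  {$0:0, $1:1, $2:7, $3:0, $4:0, $5:1}
[3] bne  $5, $3, L6  →  {$0:0, $1:1, $2:7, $3:0, $4:0, $5:1}  ⟨branch taken⟩
[4] addi  $5, $4, 9  →  {$0:0, $1:1, $2:7, $3:0, $4:0, $5:9}
[6] slt  $3, $3, $5  →  {$0:0, $1:1, $2:7, $3:1, $4:0, $5:9}
[7] sub  $2, $1, $2  →  {$0:0, $1:1, $2:65530, $3:1, $4:0, $5:9}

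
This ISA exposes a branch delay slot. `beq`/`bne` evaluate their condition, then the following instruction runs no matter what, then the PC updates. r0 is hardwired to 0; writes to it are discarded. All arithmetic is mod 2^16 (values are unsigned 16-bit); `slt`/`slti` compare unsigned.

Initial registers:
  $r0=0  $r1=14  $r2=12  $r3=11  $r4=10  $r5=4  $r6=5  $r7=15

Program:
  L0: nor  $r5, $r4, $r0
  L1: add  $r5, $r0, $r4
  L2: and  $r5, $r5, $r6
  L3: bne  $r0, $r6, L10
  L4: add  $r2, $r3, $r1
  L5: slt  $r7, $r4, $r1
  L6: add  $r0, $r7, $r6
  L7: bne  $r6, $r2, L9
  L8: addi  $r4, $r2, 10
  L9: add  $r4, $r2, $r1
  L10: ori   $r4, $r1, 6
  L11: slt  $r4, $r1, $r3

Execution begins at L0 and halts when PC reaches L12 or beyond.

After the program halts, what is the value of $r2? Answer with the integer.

25

#0 nor  $r5, $r4, $r0 ; 0/14/12/11/10/65525/5/15
#1 add  $r5, $r0, $r4 ; 0/14/12/11/10/10/5/15
#2 and  $r5, $r5, $r6 ; 0/14/12/11/10/0/5/15
#3 bne  $r0, $r6, L10 ; 0/14/12/11/10/0/5/15 ; →target
#4 add  $r2, $r3, $r1 ; 0/14/25/11/10/0/5/15
#10 ori   $r4, $r1, 6 ; 0/14/25/11/14/0/5/15
#11 slt  $r4, $r1, $r3 ; 0/14/25/11/0/0/5/15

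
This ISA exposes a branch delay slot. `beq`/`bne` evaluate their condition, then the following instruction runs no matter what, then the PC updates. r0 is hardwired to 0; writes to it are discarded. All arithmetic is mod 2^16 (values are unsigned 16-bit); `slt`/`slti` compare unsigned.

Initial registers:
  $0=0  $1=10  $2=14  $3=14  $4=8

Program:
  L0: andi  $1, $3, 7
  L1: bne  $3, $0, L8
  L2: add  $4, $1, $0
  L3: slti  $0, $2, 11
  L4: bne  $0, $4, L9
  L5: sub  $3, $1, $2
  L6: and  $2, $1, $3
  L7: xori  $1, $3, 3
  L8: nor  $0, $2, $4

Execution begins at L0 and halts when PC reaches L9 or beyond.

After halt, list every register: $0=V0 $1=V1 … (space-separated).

$0=0 $1=6 $2=14 $3=14 $4=6

  step pc=0: andi  $1, $3, 7  regs=(0,6,14,14,8)
  step pc=1: bne  $3, $0, L8  cond=T  regs=(0,6,14,14,8)
  step pc=2: add  $4, $1, $0  regs=(0,6,14,14,6)
  step pc=8: nor  $0, $2, $4  regs=(0,6,14,14,6)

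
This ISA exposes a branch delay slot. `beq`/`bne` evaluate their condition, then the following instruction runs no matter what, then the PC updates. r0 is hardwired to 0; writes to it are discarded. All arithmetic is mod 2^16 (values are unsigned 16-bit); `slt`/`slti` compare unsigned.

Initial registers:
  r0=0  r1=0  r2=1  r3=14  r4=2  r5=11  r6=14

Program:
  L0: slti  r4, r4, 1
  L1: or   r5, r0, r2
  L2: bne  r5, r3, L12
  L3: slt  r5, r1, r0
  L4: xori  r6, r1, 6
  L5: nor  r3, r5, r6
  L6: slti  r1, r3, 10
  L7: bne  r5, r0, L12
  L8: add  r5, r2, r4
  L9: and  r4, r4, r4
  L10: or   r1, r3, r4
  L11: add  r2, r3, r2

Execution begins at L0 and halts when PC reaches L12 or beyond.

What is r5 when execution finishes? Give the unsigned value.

0

  step pc=0: slti  r4, r4, 1  regs=(0,0,1,14,0,11,14)
  step pc=1: or   r5, r0, r2  regs=(0,0,1,14,0,1,14)
  step pc=2: bne  r5, r3, L12  cond=T  regs=(0,0,1,14,0,1,14)
  step pc=3: slt  r5, r1, r0  regs=(0,0,1,14,0,0,14)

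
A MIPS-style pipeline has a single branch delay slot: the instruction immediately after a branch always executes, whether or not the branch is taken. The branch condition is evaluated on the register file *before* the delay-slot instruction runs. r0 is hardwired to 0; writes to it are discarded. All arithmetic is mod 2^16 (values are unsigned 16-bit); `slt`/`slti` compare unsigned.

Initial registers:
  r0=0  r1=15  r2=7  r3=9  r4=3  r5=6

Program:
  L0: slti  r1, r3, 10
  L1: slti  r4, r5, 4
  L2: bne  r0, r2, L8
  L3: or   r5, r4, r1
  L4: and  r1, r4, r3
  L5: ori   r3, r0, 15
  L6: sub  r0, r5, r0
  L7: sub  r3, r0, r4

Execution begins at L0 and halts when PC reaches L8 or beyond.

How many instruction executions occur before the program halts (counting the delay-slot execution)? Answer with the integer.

  step pc=0: slti  r1, r3, 10  regs=(0,1,7,9,3,6)
  step pc=1: slti  r4, r5, 4  regs=(0,1,7,9,0,6)
  step pc=2: bne  r0, r2, L8  cond=T  regs=(0,1,7,9,0,6)
  step pc=3: or   r5, r4, r1  regs=(0,1,7,9,0,1)

4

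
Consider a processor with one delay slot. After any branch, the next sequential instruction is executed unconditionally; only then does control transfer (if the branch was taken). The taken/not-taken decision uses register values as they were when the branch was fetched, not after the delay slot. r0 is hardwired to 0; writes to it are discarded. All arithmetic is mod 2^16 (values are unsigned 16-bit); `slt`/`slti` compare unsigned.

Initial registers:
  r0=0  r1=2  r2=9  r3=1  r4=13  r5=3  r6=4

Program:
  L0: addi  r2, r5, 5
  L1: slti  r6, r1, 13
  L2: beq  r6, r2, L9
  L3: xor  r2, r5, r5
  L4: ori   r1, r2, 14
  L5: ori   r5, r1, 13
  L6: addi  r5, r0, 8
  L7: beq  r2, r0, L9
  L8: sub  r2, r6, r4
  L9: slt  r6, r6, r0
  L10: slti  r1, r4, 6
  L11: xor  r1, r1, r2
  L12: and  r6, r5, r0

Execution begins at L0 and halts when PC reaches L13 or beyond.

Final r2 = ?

PC=0  addi  r2, r5, 5        | r0=0 r1=2 r2=8 r3=1 r4=13 r5=3 r6=4
PC=1  slti  r6, r1, 13       | r0=0 r1=2 r2=8 r3=1 r4=13 r5=3 r6=1
PC=2  beq  r6, r2, L9        | r0=0 r1=2 r2=8 r3=1 r4=13 r5=3 r6=1  [not taken]
PC=3  xor  r2, r5, r5        | r0=0 r1=2 r2=0 r3=1 r4=13 r5=3 r6=1
PC=4  ori   r1, r2, 14       | r0=0 r1=14 r2=0 r3=1 r4=13 r5=3 r6=1
PC=5  ori   r5, r1, 13       | r0=0 r1=14 r2=0 r3=1 r4=13 r5=15 r6=1
PC=6  addi  r5, r0, 8        | r0=0 r1=14 r2=0 r3=1 r4=13 r5=8 r6=1
PC=7  beq  r2, r0, L9        | r0=0 r1=14 r2=0 r3=1 r4=13 r5=8 r6=1  [TAKEN]
PC=8  sub  r2, r6, r4        | r0=0 r1=14 r2=65524 r3=1 r4=13 r5=8 r6=1
PC=9  slt  r6, r6, r0        | r0=0 r1=14 r2=65524 r3=1 r4=13 r5=8 r6=0
PC=10 slti  r1, r4, 6        | r0=0 r1=0 r2=65524 r3=1 r4=13 r5=8 r6=0
PC=11 xor  r1, r1, r2        | r0=0 r1=65524 r2=65524 r3=1 r4=13 r5=8 r6=0
PC=12 and  r6, r5, r0        | r0=0 r1=65524 r2=65524 r3=1 r4=13 r5=8 r6=0

65524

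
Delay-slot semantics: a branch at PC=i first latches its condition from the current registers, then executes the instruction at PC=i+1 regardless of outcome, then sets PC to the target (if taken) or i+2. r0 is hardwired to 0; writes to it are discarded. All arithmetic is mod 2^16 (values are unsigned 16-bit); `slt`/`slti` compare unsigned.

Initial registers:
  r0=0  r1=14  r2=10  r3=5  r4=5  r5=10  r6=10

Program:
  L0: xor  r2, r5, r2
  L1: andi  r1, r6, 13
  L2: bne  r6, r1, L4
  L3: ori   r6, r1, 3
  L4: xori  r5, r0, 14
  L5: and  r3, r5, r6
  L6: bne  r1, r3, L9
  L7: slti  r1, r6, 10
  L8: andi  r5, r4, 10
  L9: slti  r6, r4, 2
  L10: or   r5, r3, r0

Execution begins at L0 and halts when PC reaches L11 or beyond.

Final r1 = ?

0

  step pc=0: xor  r2, r5, r2  regs=(0,14,0,5,5,10,10)
  step pc=1: andi  r1, r6, 13  regs=(0,8,0,5,5,10,10)
  step pc=2: bne  r6, r1, L4  cond=T  regs=(0,8,0,5,5,10,10)
  step pc=3: ori   r6, r1, 3  regs=(0,8,0,5,5,10,11)
  step pc=4: xori  r5, r0, 14  regs=(0,8,0,5,5,14,11)
  step pc=5: and  r3, r5, r6  regs=(0,8,0,10,5,14,11)
  step pc=6: bne  r1, r3, L9  cond=T  regs=(0,8,0,10,5,14,11)
  step pc=7: slti  r1, r6, 10  regs=(0,0,0,10,5,14,11)
  step pc=9: slti  r6, r4, 2  regs=(0,0,0,10,5,14,0)
  step pc=10: or   r5, r3, r0  regs=(0,0,0,10,5,10,0)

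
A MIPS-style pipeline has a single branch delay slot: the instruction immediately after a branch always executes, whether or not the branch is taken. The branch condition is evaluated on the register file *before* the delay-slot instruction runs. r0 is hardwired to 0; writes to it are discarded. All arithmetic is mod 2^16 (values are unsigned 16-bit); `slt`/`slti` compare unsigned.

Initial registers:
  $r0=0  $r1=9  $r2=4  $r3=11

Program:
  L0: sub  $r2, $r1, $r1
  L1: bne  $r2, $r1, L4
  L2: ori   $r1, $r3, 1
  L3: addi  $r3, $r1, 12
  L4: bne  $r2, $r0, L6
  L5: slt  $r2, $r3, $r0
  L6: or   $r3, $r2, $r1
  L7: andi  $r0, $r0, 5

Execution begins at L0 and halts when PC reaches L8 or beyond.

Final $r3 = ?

11

[0] sub  $r2, $r1, $r1  →  {$r0:0, $r1:9, $r2:0, $r3:11}
[1] bne  $r2, $r1, L4  →  {$r0:0, $r1:9, $r2:0, $r3:11}  ⟨branch taken⟩
[2] ori   $r1, $r3, 1  →  {$r0:0, $r1:11, $r2:0, $r3:11}
[4] bne  $r2, $r0, L6  →  {$r0:0, $r1:11, $r2:0, $r3:11}  ⟨branch fallthrough⟩
[5] slt  $r2, $r3, $r0  →  {$r0:0, $r1:11, $r2:0, $r3:11}
[6] or   $r3, $r2, $r1  →  {$r0:0, $r1:11, $r2:0, $r3:11}
[7] andi  $r0, $r0, 5  →  {$r0:0, $r1:11, $r2:0, $r3:11}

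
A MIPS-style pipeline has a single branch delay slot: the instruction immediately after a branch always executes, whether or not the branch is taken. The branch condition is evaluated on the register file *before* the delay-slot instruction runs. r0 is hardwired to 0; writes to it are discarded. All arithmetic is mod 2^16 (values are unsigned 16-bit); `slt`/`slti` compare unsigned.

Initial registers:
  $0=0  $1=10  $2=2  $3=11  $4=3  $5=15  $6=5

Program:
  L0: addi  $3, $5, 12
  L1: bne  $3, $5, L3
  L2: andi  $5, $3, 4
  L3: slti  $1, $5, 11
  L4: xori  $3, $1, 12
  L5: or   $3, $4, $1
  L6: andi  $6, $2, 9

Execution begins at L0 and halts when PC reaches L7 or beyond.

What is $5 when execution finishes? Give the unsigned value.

PC=0  addi  $3, $5, 12       | $0=0 $1=10 $2=2 $3=27 $4=3 $5=15 $6=5
PC=1  bne  $3, $5, L3        | $0=0 $1=10 $2=2 $3=27 $4=3 $5=15 $6=5  [TAKEN]
PC=2  andi  $5, $3, 4        | $0=0 $1=10 $2=2 $3=27 $4=3 $5=0 $6=5
PC=3  slti  $1, $5, 11       | $0=0 $1=1 $2=2 $3=27 $4=3 $5=0 $6=5
PC=4  xori  $3, $1, 12       | $0=0 $1=1 $2=2 $3=13 $4=3 $5=0 $6=5
PC=5  or   $3, $4, $1        | $0=0 $1=1 $2=2 $3=3 $4=3 $5=0 $6=5
PC=6  andi  $6, $2, 9        | $0=0 $1=1 $2=2 $3=3 $4=3 $5=0 $6=0

0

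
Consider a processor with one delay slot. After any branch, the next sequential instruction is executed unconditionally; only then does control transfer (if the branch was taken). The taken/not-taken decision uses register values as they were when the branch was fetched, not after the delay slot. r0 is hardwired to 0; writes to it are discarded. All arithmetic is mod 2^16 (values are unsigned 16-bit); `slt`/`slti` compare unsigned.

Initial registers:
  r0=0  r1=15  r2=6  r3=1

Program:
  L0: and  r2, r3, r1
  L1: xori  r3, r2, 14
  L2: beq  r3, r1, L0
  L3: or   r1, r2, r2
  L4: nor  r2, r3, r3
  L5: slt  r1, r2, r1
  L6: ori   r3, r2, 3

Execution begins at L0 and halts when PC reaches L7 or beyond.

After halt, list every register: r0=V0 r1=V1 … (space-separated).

r0=0 r1=0 r2=65520 r3=65523

  step pc=0: and  r2, r3, r1  regs=(0,15,1,1)
  step pc=1: xori  r3, r2, 14  regs=(0,15,1,15)
  step pc=2: beq  r3, r1, L0  cond=T  regs=(0,15,1,15)
  step pc=3: or   r1, r2, r2  regs=(0,1,1,15)
  step pc=0: and  r2, r3, r1  regs=(0,1,1,15)
  step pc=1: xori  r3, r2, 14  regs=(0,1,1,15)
  step pc=2: beq  r3, r1, L0  cond=F  regs=(0,1,1,15)
  step pc=3: or   r1, r2, r2  regs=(0,1,1,15)
  step pc=4: nor  r2, r3, r3  regs=(0,1,65520,15)
  step pc=5: slt  r1, r2, r1  regs=(0,0,65520,15)
  step pc=6: ori   r3, r2, 3  regs=(0,0,65520,65523)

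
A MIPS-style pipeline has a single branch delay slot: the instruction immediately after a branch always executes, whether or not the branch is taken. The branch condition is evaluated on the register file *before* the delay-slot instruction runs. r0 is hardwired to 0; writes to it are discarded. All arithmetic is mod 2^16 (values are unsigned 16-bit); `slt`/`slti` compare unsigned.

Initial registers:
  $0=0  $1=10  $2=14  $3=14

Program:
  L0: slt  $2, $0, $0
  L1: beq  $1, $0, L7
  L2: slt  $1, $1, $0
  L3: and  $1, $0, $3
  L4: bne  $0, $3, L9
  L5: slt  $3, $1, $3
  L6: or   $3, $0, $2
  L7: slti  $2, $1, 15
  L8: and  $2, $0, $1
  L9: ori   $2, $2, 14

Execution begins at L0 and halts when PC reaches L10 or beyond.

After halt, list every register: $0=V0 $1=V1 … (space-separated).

$0=0 $1=0 $2=14 $3=1

#0 slt  $2, $0, $0 ; 0/10/0/14
#1 beq  $1, $0, L7 ; 0/10/0/14 ; →fallthru
#2 slt  $1, $1, $0 ; 0/0/0/14
#3 and  $1, $0, $3 ; 0/0/0/14
#4 bne  $0, $3, L9 ; 0/0/0/14 ; →target
#5 slt  $3, $1, $3 ; 0/0/0/1
#9 ori   $2, $2, 14 ; 0/0/14/1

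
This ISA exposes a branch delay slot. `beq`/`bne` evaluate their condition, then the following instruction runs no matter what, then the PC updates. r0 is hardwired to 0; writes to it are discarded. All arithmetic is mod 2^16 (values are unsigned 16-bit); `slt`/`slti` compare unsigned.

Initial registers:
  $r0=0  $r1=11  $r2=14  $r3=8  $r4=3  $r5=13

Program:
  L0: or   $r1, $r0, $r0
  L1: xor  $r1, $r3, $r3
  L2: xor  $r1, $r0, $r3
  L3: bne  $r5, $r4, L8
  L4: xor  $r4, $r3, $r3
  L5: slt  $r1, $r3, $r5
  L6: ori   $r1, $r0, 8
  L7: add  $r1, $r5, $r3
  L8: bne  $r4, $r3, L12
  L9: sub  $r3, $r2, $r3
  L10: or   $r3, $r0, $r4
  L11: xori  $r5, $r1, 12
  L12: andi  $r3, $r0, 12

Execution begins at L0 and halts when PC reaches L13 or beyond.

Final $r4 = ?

[0] or   $r1, $r0, $r0  →  {$r0:0, $r1:0, $r2:14, $r3:8, $r4:3, $r5:13}
[1] xor  $r1, $r3, $r3  →  {$r0:0, $r1:0, $r2:14, $r3:8, $r4:3, $r5:13}
[2] xor  $r1, $r0, $r3  →  {$r0:0, $r1:8, $r2:14, $r3:8, $r4:3, $r5:13}
[3] bne  $r5, $r4, L8  →  {$r0:0, $r1:8, $r2:14, $r3:8, $r4:3, $r5:13}  ⟨branch taken⟩
[4] xor  $r4, $r3, $r3  →  {$r0:0, $r1:8, $r2:14, $r3:8, $r4:0, $r5:13}
[8] bne  $r4, $r3, L12  →  {$r0:0, $r1:8, $r2:14, $r3:8, $r4:0, $r5:13}  ⟨branch taken⟩
[9] sub  $r3, $r2, $r3  →  {$r0:0, $r1:8, $r2:14, $r3:6, $r4:0, $r5:13}
[12] andi  $r3, $r0, 12  →  {$r0:0, $r1:8, $r2:14, $r3:0, $r4:0, $r5:13}

0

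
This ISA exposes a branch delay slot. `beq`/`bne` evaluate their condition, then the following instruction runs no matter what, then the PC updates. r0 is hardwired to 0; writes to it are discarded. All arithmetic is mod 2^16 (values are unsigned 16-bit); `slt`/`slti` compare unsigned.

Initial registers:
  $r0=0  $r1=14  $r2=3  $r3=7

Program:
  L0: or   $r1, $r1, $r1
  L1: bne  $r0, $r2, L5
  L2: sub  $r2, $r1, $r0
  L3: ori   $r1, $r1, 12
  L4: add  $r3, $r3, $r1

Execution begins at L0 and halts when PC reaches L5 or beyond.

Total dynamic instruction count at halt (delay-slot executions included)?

3

#0 or   $r1, $r1, $r1 ; 0/14/3/7
#1 bne  $r0, $r2, L5 ; 0/14/3/7 ; →target
#2 sub  $r2, $r1, $r0 ; 0/14/14/7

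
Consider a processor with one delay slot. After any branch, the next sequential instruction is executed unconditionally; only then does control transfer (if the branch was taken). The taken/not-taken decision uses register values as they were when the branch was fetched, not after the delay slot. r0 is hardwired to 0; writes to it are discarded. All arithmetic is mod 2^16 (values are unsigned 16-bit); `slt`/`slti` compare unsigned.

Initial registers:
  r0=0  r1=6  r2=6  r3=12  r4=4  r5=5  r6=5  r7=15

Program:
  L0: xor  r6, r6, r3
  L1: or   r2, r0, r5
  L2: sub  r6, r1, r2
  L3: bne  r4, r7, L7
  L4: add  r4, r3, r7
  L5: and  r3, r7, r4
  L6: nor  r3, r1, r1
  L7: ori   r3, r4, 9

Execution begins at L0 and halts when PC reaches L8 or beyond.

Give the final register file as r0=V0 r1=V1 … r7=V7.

r0=0 r1=6 r2=5 r3=27 r4=27 r5=5 r6=1 r7=15

  step pc=0: xor  r6, r6, r3  regs=(0,6,6,12,4,5,9,15)
  step pc=1: or   r2, r0, r5  regs=(0,6,5,12,4,5,9,15)
  step pc=2: sub  r6, r1, r2  regs=(0,6,5,12,4,5,1,15)
  step pc=3: bne  r4, r7, L7  cond=T  regs=(0,6,5,12,4,5,1,15)
  step pc=4: add  r4, r3, r7  regs=(0,6,5,12,27,5,1,15)
  step pc=7: ori   r3, r4, 9  regs=(0,6,5,27,27,5,1,15)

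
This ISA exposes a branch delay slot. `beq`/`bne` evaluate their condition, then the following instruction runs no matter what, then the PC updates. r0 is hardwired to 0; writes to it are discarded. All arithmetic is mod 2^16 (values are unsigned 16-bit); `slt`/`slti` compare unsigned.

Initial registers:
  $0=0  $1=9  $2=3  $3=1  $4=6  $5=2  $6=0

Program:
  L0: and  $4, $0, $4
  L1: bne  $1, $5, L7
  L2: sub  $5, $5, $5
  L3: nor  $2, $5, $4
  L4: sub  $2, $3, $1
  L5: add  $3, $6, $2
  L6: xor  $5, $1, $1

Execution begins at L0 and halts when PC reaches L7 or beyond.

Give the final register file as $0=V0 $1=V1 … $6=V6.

$0=0 $1=9 $2=3 $3=1 $4=0 $5=0 $6=0

[0] and  $4, $0, $4  →  {$0:0, $1:9, $2:3, $3:1, $4:0, $5:2, $6:0}
[1] bne  $1, $5, L7  →  {$0:0, $1:9, $2:3, $3:1, $4:0, $5:2, $6:0}  ⟨branch taken⟩
[2] sub  $5, $5, $5  →  {$0:0, $1:9, $2:3, $3:1, $4:0, $5:0, $6:0}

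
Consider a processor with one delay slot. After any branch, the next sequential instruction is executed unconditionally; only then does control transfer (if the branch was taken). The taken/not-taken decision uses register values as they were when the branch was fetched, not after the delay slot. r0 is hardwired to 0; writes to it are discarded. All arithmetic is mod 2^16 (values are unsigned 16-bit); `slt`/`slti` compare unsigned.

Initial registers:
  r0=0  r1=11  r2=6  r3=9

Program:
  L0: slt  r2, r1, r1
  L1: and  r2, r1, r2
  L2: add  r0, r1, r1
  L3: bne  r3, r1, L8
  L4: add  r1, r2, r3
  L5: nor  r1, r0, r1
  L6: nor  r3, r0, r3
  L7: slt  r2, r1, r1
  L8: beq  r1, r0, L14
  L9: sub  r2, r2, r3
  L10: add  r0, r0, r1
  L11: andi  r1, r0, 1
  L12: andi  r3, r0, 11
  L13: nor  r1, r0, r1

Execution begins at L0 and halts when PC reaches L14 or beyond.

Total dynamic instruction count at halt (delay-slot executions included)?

11

#0 slt  r2, r1, r1 ; 0/11/0/9
#1 and  r2, r1, r2 ; 0/11/0/9
#2 add  r0, r1, r1 ; 0/11/0/9
#3 bne  r3, r1, L8 ; 0/11/0/9 ; →target
#4 add  r1, r2, r3 ; 0/9/0/9
#8 beq  r1, r0, L14 ; 0/9/0/9 ; →fallthru
#9 sub  r2, r2, r3 ; 0/9/65527/9
#10 add  r0, r0, r1 ; 0/9/65527/9
#11 andi  r1, r0, 1 ; 0/0/65527/9
#12 andi  r3, r0, 11 ; 0/0/65527/0
#13 nor  r1, r0, r1 ; 0/65535/65527/0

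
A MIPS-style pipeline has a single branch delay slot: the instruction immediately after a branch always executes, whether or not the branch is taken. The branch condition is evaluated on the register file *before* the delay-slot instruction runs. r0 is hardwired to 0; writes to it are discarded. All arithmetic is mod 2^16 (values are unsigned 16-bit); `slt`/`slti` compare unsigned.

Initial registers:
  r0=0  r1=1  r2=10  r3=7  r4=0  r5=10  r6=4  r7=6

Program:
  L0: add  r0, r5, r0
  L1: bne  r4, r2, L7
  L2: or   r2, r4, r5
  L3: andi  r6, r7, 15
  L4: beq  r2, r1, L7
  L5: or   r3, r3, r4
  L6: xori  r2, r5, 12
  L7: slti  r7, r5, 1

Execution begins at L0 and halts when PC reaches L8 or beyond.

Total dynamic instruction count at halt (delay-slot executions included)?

PC=0  add  r0, r5, r0        | r0=0 r1=1 r2=10 r3=7 r4=0 r5=10 r6=4 r7=6
PC=1  bne  r4, r2, L7        | r0=0 r1=1 r2=10 r3=7 r4=0 r5=10 r6=4 r7=6  [TAKEN]
PC=2  or   r2, r4, r5        | r0=0 r1=1 r2=10 r3=7 r4=0 r5=10 r6=4 r7=6
PC=7  slti  r7, r5, 1        | r0=0 r1=1 r2=10 r3=7 r4=0 r5=10 r6=4 r7=0

4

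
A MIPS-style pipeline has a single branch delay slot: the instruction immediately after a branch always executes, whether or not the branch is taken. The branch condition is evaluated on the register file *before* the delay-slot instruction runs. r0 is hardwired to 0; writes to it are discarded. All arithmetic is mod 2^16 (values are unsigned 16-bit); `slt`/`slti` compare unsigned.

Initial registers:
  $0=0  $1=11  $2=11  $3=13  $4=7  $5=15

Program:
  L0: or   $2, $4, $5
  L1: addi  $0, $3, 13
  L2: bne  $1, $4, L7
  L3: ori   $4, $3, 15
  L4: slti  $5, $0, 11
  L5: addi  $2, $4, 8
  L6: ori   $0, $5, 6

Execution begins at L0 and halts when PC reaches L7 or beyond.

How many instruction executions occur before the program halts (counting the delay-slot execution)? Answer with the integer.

4

PC=0  or   $2, $4, $5        | $0=0 $1=11 $2=15 $3=13 $4=7 $5=15
PC=1  addi  $0, $3, 13       | $0=0 $1=11 $2=15 $3=13 $4=7 $5=15
PC=2  bne  $1, $4, L7        | $0=0 $1=11 $2=15 $3=13 $4=7 $5=15  [TAKEN]
PC=3  ori   $4, $3, 15       | $0=0 $1=11 $2=15 $3=13 $4=15 $5=15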